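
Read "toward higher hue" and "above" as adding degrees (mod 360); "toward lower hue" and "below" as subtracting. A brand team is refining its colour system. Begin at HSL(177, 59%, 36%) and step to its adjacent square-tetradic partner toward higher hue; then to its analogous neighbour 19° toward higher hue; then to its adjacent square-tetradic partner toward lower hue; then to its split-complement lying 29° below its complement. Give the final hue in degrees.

+90° (square ↑): 177 + 90 = 267°
+19° (analog 19° ↑): 267 + 19 = 286°
−90° (square ↓): 286 − 90 = 196°
+151° (split-comp 29° ↓): 196 + 151 = 347°

347°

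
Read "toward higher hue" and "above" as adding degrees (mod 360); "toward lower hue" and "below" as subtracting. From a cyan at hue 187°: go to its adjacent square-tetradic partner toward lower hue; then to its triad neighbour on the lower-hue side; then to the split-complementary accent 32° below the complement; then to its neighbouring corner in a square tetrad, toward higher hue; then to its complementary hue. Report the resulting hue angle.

−90° (square ↓): 187 − 90 = 97°
−120° (triadic ↓): 97 − 120 = -23 → -23 + 360 = 337°
+148° (split-comp 32° ↓): 337 + 148 = 485 → 485 − 360 = 125°
+90° (square ↑): 125 + 90 = 215°
+180° (complement): 215 + 180 = 395 → 395 − 360 = 35°

35°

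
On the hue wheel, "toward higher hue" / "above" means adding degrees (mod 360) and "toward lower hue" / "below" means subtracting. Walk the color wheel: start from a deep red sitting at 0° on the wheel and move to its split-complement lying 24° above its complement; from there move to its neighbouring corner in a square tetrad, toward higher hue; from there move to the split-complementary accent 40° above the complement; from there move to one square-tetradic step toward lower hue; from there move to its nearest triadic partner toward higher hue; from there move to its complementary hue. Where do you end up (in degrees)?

split-comp 24° ↑ +204°: 0 + 204 = 204°
square ↑ +90°: 204 + 90 = 294°
split-comp 40° ↑ +220°: 294 + 220 = 514 → 514 − 360 = 154°
square ↓ −90°: 154 − 90 = 64°
triadic ↑ +120°: 64 + 120 = 184°
complement +180°: 184 + 180 = 364 → 364 − 360 = 4°

4°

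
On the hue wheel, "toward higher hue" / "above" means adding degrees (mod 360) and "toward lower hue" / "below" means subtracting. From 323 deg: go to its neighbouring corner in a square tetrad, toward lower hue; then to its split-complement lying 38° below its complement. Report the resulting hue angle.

15°

square ↓ −90°: 323 − 90 = 233°
split-comp 38° ↓ +142°: 233 + 142 = 375 → 375 − 360 = 15°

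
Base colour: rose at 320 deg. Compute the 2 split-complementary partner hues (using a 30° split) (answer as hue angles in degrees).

110° and 170°

Split-complementary hues sit 30° either side of the complement.
Complement of 320 deg: 320 + 180 = 500 → 500 − 360 = 140°
140 − 30 = 110°
140 + 30 = 170°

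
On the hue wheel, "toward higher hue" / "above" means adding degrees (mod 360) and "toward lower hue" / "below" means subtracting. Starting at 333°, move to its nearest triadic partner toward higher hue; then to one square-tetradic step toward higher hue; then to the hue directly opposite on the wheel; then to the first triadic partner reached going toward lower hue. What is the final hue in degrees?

243°

+120° (triadic ↑): 333 + 120 = 453 → 453 − 360 = 93°
+90° (square ↑): 93 + 90 = 183°
+180° (complement): 183 + 180 = 363 → 363 − 360 = 3°
−120° (triadic ↓): 3 − 120 = -117 → -117 + 360 = 243°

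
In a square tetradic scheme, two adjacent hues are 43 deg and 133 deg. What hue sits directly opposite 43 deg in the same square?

A square tetradic scheme places four hues 90° apart; opposite corners are 180° apart.
43 + 180 = 223°

223°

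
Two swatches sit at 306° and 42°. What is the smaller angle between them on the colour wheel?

|306 − 42| = 264.
The shorter arc is 360 − 264 = 96°.

96°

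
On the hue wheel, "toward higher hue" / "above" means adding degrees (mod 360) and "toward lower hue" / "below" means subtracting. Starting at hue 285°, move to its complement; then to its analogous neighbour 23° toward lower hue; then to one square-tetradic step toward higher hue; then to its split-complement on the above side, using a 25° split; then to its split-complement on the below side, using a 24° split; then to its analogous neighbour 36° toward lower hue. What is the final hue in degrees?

+180° (complement): 285 + 180 = 465 → 465 − 360 = 105°
−23° (analog 23° ↓): 105 − 23 = 82°
+90° (square ↑): 82 + 90 = 172°
+205° (split-comp 25° ↑): 172 + 205 = 377 → 377 − 360 = 17°
+156° (split-comp 24° ↓): 17 + 156 = 173°
−36° (analog 36° ↓): 173 − 36 = 137°

137°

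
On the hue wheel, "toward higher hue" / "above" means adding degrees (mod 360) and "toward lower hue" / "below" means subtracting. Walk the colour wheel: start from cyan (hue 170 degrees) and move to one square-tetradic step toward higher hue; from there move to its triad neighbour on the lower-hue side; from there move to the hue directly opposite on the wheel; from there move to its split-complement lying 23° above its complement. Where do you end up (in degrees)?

163°

square ↑ +90°: 170 + 90 = 260°
triadic ↓ −120°: 260 − 120 = 140°
complement +180°: 140 + 180 = 320°
split-comp 23° ↑ +203°: 320 + 203 = 523 → 523 − 360 = 163°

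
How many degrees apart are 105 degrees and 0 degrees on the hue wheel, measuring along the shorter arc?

105°

|105 − 0| = 105.
105 ≤ 180, so the shorter arc is 105°.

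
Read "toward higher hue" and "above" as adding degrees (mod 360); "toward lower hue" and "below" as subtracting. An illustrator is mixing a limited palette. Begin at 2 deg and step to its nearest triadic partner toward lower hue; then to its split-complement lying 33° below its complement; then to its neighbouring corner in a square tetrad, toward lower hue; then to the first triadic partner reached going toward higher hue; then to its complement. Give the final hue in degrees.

−120° (triadic ↓): 2 − 120 = -118 → -118 + 360 = 242°
+147° (split-comp 33° ↓): 242 + 147 = 389 → 389 − 360 = 29°
−90° (square ↓): 29 − 90 = -61 → -61 + 360 = 299°
+120° (triadic ↑): 299 + 120 = 419 → 419 − 360 = 59°
+180° (complement): 59 + 180 = 239°

239°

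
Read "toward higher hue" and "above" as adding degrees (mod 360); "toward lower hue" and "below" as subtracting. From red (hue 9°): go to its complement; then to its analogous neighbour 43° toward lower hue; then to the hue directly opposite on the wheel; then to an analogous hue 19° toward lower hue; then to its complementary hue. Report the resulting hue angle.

127°

complement +180°: 9 + 180 = 189°
analog 43° ↓ −43°: 189 − 43 = 146°
complement +180°: 146 + 180 = 326°
analog 19° ↓ −19°: 326 − 19 = 307°
complement +180°: 307 + 180 = 487 → 487 − 360 = 127°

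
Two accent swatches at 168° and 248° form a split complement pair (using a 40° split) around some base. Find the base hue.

28°

The accents sit 40° either side of the complement, so the complement is their short-arc midpoint on the wheel.
Short-arc midpoint of 168° and 248°: 208°.
Base is 180° from the complement: 208 − 180 = 28°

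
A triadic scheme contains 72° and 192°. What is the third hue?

A triad spaces three hues 120° apart.
The full set is {72°, 192°, 312°}.

312°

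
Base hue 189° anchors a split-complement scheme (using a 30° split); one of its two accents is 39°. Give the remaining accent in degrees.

Split-complementary hues sit 30° either side of the complement.
Complement of the base 189°: 189 + 180 = 369 → 369 − 360 = 9°
The given accent 39° is 30° one side of 9°; the other accent sits 30° the other side: 9 − 30 = -21 → -21 + 360 = 339°

339°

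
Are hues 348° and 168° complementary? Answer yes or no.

yes

Angular distance: |348 − 168| = 180 = 180°.
Complementary requires 180°.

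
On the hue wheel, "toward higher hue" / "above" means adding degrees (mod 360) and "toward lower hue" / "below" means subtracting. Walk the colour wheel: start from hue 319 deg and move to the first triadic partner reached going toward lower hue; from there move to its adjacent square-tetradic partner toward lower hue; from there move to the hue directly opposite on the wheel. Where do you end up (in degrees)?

289°

triadic ↓ −120°: 319 − 120 = 199°
square ↓ −90°: 199 − 90 = 109°
complement +180°: 109 + 180 = 289°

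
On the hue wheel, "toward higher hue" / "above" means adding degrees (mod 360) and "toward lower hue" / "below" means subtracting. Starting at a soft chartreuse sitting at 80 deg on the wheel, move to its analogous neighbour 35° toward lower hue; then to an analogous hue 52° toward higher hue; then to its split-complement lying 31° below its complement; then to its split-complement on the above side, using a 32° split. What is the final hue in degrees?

−35° (analog 35° ↓): 80 − 35 = 45°
+52° (analog 52° ↑): 45 + 52 = 97°
+149° (split-comp 31° ↓): 97 + 149 = 246°
+212° (split-comp 32° ↑): 246 + 212 = 458 → 458 − 360 = 98°

98°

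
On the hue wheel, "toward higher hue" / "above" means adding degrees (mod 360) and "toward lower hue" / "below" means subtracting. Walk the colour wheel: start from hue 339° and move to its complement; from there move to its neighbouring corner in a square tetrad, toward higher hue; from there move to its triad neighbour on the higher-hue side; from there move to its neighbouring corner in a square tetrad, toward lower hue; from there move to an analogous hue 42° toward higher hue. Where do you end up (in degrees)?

complement +180°: 339 + 180 = 519 → 519 − 360 = 159°
square ↑ +90°: 159 + 90 = 249°
triadic ↑ +120°: 249 + 120 = 369 → 369 − 360 = 9°
square ↓ −90°: 9 − 90 = -81 → -81 + 360 = 279°
analog 42° ↑ +42°: 279 + 42 = 321°

321°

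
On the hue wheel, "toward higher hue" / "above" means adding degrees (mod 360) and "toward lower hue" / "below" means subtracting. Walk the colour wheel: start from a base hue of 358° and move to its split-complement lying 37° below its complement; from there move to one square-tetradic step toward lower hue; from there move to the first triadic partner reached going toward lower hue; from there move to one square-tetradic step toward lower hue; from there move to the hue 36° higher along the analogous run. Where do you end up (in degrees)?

split-comp 37° ↓ +143°: 358 + 143 = 501 → 501 − 360 = 141°
square ↓ −90°: 141 − 90 = 51°
triadic ↓ −120°: 51 − 120 = -69 → -69 + 360 = 291°
square ↓ −90°: 291 − 90 = 201°
analog 36° ↑ +36°: 201 + 36 = 237°

237°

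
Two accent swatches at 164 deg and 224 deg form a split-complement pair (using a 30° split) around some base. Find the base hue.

The accents sit 30° either side of the complement, so the complement is their short-arc midpoint on the wheel.
Short-arc midpoint of 164° and 224°: 194°.
Base is 180° from the complement: 194 − 180 = 14°

14°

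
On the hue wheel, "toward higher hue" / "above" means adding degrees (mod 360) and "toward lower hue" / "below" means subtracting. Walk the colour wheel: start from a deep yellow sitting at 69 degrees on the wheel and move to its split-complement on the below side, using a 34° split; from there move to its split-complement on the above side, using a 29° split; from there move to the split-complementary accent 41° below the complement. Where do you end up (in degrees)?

69 + 146 = 215°   (split-comp 34° ↓)
215 + 209 = 424 → 424 − 360 = 64°   (split-comp 29° ↑)
64 + 139 = 203°   (split-comp 41° ↓)

203°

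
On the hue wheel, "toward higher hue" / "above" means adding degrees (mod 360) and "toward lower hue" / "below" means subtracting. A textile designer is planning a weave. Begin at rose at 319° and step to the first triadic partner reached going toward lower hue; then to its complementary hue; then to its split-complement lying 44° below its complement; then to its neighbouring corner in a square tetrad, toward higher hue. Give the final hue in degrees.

319 − 120 = 199°   (triadic ↓)
199 + 180 = 379 → 379 − 360 = 19°   (complement)
19 + 136 = 155°   (split-comp 44° ↓)
155 + 90 = 245°   (square ↑)

245°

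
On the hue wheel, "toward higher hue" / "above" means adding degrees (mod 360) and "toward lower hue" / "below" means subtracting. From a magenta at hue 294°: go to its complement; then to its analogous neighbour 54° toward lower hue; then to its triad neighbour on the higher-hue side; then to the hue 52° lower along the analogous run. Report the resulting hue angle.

294 + 180 = 474 → 474 − 360 = 114°   (complement)
114 − 54 = 60°   (analog 54° ↓)
60 + 120 = 180°   (triadic ↑)
180 − 52 = 128°   (analog 52° ↓)

128°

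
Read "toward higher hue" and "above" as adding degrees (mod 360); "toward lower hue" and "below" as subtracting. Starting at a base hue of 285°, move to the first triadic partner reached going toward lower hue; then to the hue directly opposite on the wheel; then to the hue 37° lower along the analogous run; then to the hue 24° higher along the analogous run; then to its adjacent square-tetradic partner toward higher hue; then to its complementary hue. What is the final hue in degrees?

242°

285 − 120 = 165°   (triadic ↓)
165 + 180 = 345°   (complement)
345 − 37 = 308°   (analog 37° ↓)
308 + 24 = 332°   (analog 24° ↑)
332 + 90 = 422 → 422 − 360 = 62°   (square ↑)
62 + 180 = 242°   (complement)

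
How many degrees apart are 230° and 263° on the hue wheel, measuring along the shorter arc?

33°

|230 − 263| = 33.
33 ≤ 180, so the shorter arc is 33°.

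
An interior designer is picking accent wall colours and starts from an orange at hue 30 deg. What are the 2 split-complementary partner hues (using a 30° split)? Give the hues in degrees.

180° and 240°

Complement of 30 deg: 30 + 180 = 210°
210 − 30 = 180°
210 + 30 = 240°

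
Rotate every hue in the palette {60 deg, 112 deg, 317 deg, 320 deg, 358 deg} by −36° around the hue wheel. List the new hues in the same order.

60 − 36 = 24°
112 − 36 = 76°
317 − 36 = 281°
320 − 36 = 284°
358 − 36 = 322°

24°, 76°, 281°, 284°, 322°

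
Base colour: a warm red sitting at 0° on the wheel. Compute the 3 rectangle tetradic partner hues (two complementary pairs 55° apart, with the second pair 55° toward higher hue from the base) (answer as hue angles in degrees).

A rectangular tetradic uses two complementary pairs 55° apart: offsets 0°, 55°, 180°, 235°.
0 + 55 = 55°
0 + 180 = 180°
0 + 235 = 235°

55°, 180° and 235°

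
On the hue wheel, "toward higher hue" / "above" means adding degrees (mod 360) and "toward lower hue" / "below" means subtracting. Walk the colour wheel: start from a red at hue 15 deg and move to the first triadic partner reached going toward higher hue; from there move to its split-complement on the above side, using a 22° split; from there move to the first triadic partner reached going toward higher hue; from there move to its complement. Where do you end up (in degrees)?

277°

+120° (triadic ↑): 15 + 120 = 135°
+202° (split-comp 22° ↑): 135 + 202 = 337°
+120° (triadic ↑): 337 + 120 = 457 → 457 − 360 = 97°
+180° (complement): 97 + 180 = 277°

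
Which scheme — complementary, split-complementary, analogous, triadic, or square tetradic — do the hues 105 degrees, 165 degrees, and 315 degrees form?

Sort the hues: 105°, 165°, 315°.
Successive gaps around the wheel: 60°, 150°, 150°.
Two 150° gaps and one 60° gap — a base hue opposite a pair of accents 30° either side of its complement — is the split-complementary pattern.

split-complementary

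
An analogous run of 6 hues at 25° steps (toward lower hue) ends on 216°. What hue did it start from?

341°

5 steps of 25° (toward lower hue) give a net shift of −125°.
Start = end − shift: 216 + 125 = 341°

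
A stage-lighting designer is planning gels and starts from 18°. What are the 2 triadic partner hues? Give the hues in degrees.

A triad places three hues 120° apart.
18 + 120 = 138°
18 + 240 = 258°

138° and 258°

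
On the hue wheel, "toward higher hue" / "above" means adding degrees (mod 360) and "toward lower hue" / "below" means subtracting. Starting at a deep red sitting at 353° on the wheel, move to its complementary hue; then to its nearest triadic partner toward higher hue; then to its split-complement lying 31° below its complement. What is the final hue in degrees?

353 + 180 = 533 → 533 − 360 = 173°   (complement)
173 + 120 = 293°   (triadic ↑)
293 + 149 = 442 → 442 − 360 = 82°   (split-comp 31° ↓)

82°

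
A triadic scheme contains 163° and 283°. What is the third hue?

A triad spaces three hues 120° apart.
The full set is {43°, 163°, 283°}.

43°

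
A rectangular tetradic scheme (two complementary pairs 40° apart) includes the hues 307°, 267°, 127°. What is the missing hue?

87°

A rectangular tetradic uses two complementary pairs 40° apart: offsets 0°, 40°, 180°, 220°.
Among {127°, 267°, 307°}, 307° and 127° are a 180° pair.
The remaining hue 267° needs its own complement: 267 + 180 = 447 → 447 − 360 = 87°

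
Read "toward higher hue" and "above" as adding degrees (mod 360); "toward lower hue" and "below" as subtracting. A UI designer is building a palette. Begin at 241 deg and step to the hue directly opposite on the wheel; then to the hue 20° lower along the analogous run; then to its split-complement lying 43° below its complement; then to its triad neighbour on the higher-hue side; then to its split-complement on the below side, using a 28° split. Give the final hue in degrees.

241 + 180 = 421 → 421 − 360 = 61°   (complement)
61 − 20 = 41°   (analog 20° ↓)
41 + 137 = 178°   (split-comp 43° ↓)
178 + 120 = 298°   (triadic ↑)
298 + 152 = 450 → 450 − 360 = 90°   (split-comp 28° ↓)

90°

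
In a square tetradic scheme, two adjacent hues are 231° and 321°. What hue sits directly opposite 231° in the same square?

51°

A square tetradic scheme places four hues 90° apart; opposite corners are 180° apart.
231 + 180 = 411 → 411 − 360 = 51°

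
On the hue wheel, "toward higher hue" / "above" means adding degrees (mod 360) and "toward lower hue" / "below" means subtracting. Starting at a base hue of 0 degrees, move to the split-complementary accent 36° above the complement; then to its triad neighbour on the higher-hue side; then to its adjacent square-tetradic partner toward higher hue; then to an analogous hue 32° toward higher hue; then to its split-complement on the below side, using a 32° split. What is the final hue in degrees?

+216° (split-comp 36° ↑): 0 + 216 = 216°
+120° (triadic ↑): 216 + 120 = 336°
+90° (square ↑): 336 + 90 = 426 → 426 − 360 = 66°
+32° (analog 32° ↑): 66 + 32 = 98°
+148° (split-comp 32° ↓): 98 + 148 = 246°

246°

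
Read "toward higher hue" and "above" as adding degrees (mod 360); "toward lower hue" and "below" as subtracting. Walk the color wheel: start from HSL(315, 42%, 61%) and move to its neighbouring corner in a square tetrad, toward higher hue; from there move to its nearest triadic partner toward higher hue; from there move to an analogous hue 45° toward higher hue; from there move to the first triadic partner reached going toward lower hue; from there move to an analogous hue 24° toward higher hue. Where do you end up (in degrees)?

114°

square ↑ +90°: 315 + 90 = 405 → 405 − 360 = 45°
triadic ↑ +120°: 45 + 120 = 165°
analog 45° ↑ +45°: 165 + 45 = 210°
triadic ↓ −120°: 210 − 120 = 90°
analog 24° ↑ +24°: 90 + 24 = 114°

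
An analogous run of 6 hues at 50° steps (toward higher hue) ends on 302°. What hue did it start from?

5 steps of 50° (toward higher hue) give a net shift of +250°.
Start = end − shift: 302 − 250 = 52°

52°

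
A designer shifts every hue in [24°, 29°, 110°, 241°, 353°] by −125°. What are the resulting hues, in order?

259°, 264°, 345°, 116°, 228°

24 − 125 = -101 → -101 + 360 = 259°
29 − 125 = -96 → -96 + 360 = 264°
110 − 125 = -15 → -15 + 360 = 345°
241 − 125 = 116°
353 − 125 = 228°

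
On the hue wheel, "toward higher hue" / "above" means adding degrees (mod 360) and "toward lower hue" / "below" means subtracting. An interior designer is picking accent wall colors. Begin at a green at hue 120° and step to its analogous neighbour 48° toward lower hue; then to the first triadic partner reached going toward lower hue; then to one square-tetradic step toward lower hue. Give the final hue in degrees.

−48° (analog 48° ↓): 120 − 48 = 72°
−120° (triadic ↓): 72 − 120 = -48 → -48 + 360 = 312°
−90° (square ↓): 312 − 90 = 222°

222°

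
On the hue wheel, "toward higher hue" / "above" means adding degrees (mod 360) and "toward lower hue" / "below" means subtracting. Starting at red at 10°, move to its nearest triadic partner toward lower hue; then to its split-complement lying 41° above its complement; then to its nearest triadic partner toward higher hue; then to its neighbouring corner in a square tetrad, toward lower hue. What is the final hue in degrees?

10 − 120 = -110 → -110 + 360 = 250°   (triadic ↓)
250 + 221 = 471 → 471 − 360 = 111°   (split-comp 41° ↑)
111 + 120 = 231°   (triadic ↑)
231 − 90 = 141°   (square ↓)

141°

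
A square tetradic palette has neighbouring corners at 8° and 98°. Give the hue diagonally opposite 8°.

A square tetradic scheme places four hues 90° apart; opposite corners are 180° apart.
8 + 180 = 188°

188°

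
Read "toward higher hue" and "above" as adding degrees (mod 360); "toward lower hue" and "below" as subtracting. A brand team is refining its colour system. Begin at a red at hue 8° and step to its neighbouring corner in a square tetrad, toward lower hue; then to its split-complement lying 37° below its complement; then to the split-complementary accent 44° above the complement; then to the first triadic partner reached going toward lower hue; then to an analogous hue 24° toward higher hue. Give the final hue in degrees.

189°

−90° (square ↓): 8 − 90 = -82 → -82 + 360 = 278°
+143° (split-comp 37° ↓): 278 + 143 = 421 → 421 − 360 = 61°
+224° (split-comp 44° ↑): 61 + 224 = 285°
−120° (triadic ↓): 285 − 120 = 165°
+24° (analog 24° ↑): 165 + 24 = 189°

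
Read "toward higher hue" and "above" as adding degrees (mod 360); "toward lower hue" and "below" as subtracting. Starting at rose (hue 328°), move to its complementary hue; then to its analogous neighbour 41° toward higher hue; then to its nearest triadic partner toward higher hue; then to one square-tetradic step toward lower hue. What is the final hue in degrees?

219°

328 + 180 = 508 → 508 − 360 = 148°   (complement)
148 + 41 = 189°   (analog 41° ↑)
189 + 120 = 309°   (triadic ↑)
309 − 90 = 219°   (square ↓)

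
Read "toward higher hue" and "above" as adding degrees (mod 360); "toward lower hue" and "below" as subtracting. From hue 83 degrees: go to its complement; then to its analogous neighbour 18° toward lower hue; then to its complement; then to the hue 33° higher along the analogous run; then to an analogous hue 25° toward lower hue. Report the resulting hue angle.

73°

+180° (complement): 83 + 180 = 263°
−18° (analog 18° ↓): 263 − 18 = 245°
+180° (complement): 245 + 180 = 425 → 425 − 360 = 65°
+33° (analog 33° ↑): 65 + 33 = 98°
−25° (analog 25° ↓): 98 − 25 = 73°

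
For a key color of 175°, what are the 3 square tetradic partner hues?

265°, 355° and 85°

A square tetradic scheme places four hues every 90°.
175 + 90 = 265°
175 + 180 = 355°
175 + 270 = 445 → 445 − 360 = 85°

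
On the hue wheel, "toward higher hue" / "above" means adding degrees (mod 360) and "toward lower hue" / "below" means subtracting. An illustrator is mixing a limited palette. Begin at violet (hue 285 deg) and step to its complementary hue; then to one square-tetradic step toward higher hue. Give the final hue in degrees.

195°

+180° (complement): 285 + 180 = 465 → 465 − 360 = 105°
+90° (square ↑): 105 + 90 = 195°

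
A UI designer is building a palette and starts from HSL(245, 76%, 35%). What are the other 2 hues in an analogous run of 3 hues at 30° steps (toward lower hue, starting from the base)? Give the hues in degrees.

215° and 185°

Analogous hues sit every 30° along the wheel.
245 − 30 = 215°
245 − 60 = 185°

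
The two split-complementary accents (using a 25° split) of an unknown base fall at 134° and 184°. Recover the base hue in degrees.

339°

The accents sit 25° either side of the complement, so the complement is their short-arc midpoint on the wheel.
Short-arc midpoint of 134° and 184°: 159°.
Base is 180° from the complement: 159 − 180 = -21 → -21 + 360 = 339°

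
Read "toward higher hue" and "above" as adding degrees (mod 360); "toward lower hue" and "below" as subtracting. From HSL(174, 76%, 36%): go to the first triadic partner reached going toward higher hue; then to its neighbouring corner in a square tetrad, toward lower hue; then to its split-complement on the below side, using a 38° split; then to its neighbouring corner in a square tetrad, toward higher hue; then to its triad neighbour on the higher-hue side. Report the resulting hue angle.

196°

174 + 120 = 294°   (triadic ↑)
294 − 90 = 204°   (square ↓)
204 + 142 = 346°   (split-comp 38° ↓)
346 + 90 = 436 → 436 − 360 = 76°   (square ↑)
76 + 120 = 196°   (triadic ↑)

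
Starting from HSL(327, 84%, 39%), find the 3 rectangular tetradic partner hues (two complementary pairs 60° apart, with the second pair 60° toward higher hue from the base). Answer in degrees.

A rectangular tetradic uses two complementary pairs 60° apart: offsets 0°, 60°, 180°, 240°.
327 + 60 = 387 → 387 − 360 = 27°
327 + 180 = 507 → 507 − 360 = 147°
327 + 240 = 567 → 567 − 360 = 207°

27°, 147°, 207°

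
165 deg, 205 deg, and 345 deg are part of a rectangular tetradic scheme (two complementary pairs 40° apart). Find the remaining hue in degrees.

A rectangular tetradic uses two complementary pairs 40° apart: offsets 0°, 40°, 180°, 220°.
Among {165°, 205°, 345°}, 165° and 345° are a 180° pair.
The remaining hue 205° needs its own complement: 205 + 180 = 385 → 385 − 360 = 25°

25°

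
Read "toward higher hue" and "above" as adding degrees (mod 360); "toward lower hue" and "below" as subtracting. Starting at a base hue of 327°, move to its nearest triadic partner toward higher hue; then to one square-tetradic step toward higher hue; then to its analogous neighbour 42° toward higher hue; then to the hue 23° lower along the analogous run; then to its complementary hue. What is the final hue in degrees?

+120° (triadic ↑): 327 + 120 = 447 → 447 − 360 = 87°
+90° (square ↑): 87 + 90 = 177°
+42° (analog 42° ↑): 177 + 42 = 219°
−23° (analog 23° ↓): 219 − 23 = 196°
+180° (complement): 196 + 180 = 376 → 376 − 360 = 16°

16°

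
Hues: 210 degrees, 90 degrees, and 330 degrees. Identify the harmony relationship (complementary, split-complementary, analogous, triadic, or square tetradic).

Sort the hues: 90°, 210°, 330°.
Successive gaps around the wheel: 120°, 120°, 120°.
Three hues equally spaced 120° apart form a triad.

triadic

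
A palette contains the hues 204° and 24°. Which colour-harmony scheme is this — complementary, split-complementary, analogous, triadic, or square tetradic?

Sort the hues: 24°, 204°.
Successive gaps around the wheel: 180°, 180°.
Two hues 180° apart are complementary.

complementary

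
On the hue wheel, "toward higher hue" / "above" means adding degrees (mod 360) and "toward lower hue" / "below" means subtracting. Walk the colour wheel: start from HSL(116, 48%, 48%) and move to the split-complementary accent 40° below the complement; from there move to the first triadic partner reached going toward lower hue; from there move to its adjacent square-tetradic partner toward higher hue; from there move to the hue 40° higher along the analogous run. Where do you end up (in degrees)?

+140° (split-comp 40° ↓): 116 + 140 = 256°
−120° (triadic ↓): 256 − 120 = 136°
+90° (square ↑): 136 + 90 = 226°
+40° (analog 40° ↑): 226 + 40 = 266°

266°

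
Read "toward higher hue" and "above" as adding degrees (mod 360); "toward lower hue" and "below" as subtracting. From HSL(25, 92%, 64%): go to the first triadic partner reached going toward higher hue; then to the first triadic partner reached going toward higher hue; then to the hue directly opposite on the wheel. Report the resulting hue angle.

85°

triadic ↑ +120°: 25 + 120 = 145°
triadic ↑ +120°: 145 + 120 = 265°
complement +180°: 265 + 180 = 445 → 445 − 360 = 85°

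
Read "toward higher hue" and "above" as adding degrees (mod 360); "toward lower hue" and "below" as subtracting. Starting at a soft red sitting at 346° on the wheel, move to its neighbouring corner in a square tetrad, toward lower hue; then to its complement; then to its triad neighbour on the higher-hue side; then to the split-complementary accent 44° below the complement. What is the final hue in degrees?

−90° (square ↓): 346 − 90 = 256°
+180° (complement): 256 + 180 = 436 → 436 − 360 = 76°
+120° (triadic ↑): 76 + 120 = 196°
+136° (split-comp 44° ↓): 196 + 136 = 332°

332°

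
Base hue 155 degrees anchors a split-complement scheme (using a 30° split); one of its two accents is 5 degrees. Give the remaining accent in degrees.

305°

Split-complementary hues sit 30° either side of the complement.
Complement of the base 155°: 155 + 180 = 335°
The given accent 5° is 30° one side of 335°; the other accent sits 30° the other side: 335 − 30 = 305°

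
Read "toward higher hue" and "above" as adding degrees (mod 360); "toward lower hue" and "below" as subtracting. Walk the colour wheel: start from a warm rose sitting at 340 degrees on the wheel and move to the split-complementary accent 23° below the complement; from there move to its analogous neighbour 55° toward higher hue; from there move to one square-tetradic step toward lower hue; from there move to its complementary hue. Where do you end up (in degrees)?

282°

split-comp 23° ↓ +157°: 340 + 157 = 497 → 497 − 360 = 137°
analog 55° ↑ +55°: 137 + 55 = 192°
square ↓ −90°: 192 − 90 = 102°
complement +180°: 102 + 180 = 282°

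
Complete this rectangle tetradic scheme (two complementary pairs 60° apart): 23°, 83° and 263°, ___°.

A rectangular tetradic uses two complementary pairs 60° apart: offsets 0°, 60°, 180°, 240°.
Among {23°, 83°, 263°}, 263° and 83° are a 180° pair.
The remaining hue 23° needs its own complement: 23 + 180 = 203°

203°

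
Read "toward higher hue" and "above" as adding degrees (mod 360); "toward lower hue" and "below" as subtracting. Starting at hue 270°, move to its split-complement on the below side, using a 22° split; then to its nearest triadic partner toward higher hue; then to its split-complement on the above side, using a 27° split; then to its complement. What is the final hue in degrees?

215°

+158° (split-comp 22° ↓): 270 + 158 = 428 → 428 − 360 = 68°
+120° (triadic ↑): 68 + 120 = 188°
+207° (split-comp 27° ↑): 188 + 207 = 395 → 395 − 360 = 35°
+180° (complement): 35 + 180 = 215°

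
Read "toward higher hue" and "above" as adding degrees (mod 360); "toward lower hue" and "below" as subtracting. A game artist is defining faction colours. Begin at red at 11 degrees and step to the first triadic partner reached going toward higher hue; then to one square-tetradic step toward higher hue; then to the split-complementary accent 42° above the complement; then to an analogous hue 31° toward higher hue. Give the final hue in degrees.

114°

11 + 120 = 131°   (triadic ↑)
131 + 90 = 221°   (square ↑)
221 + 222 = 443 → 443 − 360 = 83°   (split-comp 42° ↑)
83 + 31 = 114°   (analog 31° ↑)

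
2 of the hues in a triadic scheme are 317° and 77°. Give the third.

A triad places three hues 120° apart.
The full set through 77° is {77°, 197°, 317°}.
Given {77°, 317°}, the missing hue is 197°.

197°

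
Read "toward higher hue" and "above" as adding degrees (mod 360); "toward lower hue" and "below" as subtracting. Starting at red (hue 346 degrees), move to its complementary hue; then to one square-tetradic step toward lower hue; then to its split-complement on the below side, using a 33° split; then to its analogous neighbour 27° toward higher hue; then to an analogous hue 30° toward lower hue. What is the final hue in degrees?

220°

+180° (complement): 346 + 180 = 526 → 526 − 360 = 166°
−90° (square ↓): 166 − 90 = 76°
+147° (split-comp 33° ↓): 76 + 147 = 223°
+27° (analog 27° ↑): 223 + 27 = 250°
−30° (analog 30° ↓): 250 − 30 = 220°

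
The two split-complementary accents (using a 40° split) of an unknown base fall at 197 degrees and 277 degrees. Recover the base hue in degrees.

The accents sit 40° either side of the complement, so the complement is their short-arc midpoint on the wheel.
Short-arc midpoint of 197° and 277°: 237°.
Base is 180° from the complement: 237 − 180 = 57°

57°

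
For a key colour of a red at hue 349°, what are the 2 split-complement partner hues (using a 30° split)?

Split-complementary hues sit 30° either side of the complement.
Complement of 349°: 349 + 180 = 529 → 529 − 360 = 169°
169 − 30 = 139°
169 + 30 = 199°

139° and 199°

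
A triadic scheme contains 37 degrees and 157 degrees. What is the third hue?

277°

A triad spaces three hues 120° apart.
The full set is {37°, 157°, 277°}.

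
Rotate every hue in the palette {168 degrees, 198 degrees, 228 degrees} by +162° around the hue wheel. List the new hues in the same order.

330°, 0°, 30°

168 + 162 = 330°
198 + 162 = 360 → 360 − 360 = 0°
228 + 162 = 390 → 390 − 360 = 30°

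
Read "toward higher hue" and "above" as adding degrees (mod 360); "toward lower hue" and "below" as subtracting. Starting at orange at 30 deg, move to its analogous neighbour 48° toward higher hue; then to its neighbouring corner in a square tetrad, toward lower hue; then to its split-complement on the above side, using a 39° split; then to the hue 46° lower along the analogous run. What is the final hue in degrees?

30 + 48 = 78°   (analog 48° ↑)
78 − 90 = -12 → -12 + 360 = 348°   (square ↓)
348 + 219 = 567 → 567 − 360 = 207°   (split-comp 39° ↑)
207 − 46 = 161°   (analog 46° ↓)

161°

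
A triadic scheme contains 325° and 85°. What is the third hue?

205°

A triad spaces three hues 120° apart.
The full set is {85°, 205°, 325°}.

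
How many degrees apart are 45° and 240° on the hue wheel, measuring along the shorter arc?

165°

|45 − 240| = 195.
The shorter arc is 360 − 195 = 165°.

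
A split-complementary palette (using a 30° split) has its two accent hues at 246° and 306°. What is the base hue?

The accents sit 30° either side of the complement, so the complement is their short-arc midpoint on the wheel.
Short-arc midpoint of 246° and 306°: 276°.
Base is 180° from the complement: 276 − 180 = 96°

96°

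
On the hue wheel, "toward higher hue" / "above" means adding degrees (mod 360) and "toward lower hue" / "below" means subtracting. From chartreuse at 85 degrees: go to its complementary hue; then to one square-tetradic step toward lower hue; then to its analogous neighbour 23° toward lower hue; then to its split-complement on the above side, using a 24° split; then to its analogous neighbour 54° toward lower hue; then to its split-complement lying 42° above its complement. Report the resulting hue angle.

+180° (complement): 85 + 180 = 265°
−90° (square ↓): 265 − 90 = 175°
−23° (analog 23° ↓): 175 − 23 = 152°
+204° (split-comp 24° ↑): 152 + 204 = 356°
−54° (analog 54° ↓): 356 − 54 = 302°
+222° (split-comp 42° ↑): 302 + 222 = 524 → 524 − 360 = 164°

164°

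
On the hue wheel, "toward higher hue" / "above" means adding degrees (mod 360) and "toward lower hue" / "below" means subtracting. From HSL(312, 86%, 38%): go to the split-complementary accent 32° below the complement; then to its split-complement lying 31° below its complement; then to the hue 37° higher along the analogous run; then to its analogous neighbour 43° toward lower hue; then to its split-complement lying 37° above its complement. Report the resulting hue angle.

312 + 148 = 460 → 460 − 360 = 100°   (split-comp 32° ↓)
100 + 149 = 249°   (split-comp 31° ↓)
249 + 37 = 286°   (analog 37° ↑)
286 − 43 = 243°   (analog 43° ↓)
243 + 217 = 460 → 460 − 360 = 100°   (split-comp 37° ↑)

100°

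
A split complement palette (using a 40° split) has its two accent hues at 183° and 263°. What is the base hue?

43°

The accents sit 40° either side of the complement, so the complement is their short-arc midpoint on the wheel.
Short-arc midpoint of 183° and 263°: 223°.
Base is 180° from the complement: 223 − 180 = 43°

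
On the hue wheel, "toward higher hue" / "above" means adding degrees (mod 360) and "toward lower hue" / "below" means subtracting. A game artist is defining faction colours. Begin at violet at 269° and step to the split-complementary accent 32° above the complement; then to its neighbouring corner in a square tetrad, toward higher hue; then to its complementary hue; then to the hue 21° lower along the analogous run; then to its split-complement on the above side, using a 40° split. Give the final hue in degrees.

+212° (split-comp 32° ↑): 269 + 212 = 481 → 481 − 360 = 121°
+90° (square ↑): 121 + 90 = 211°
+180° (complement): 211 + 180 = 391 → 391 − 360 = 31°
−21° (analog 21° ↓): 31 − 21 = 10°
+220° (split-comp 40° ↑): 10 + 220 = 230°

230°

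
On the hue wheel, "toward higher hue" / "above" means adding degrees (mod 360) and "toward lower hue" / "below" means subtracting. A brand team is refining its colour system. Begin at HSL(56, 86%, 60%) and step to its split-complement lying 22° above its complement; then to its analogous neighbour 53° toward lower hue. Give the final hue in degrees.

56 + 202 = 258°   (split-comp 22° ↑)
258 − 53 = 205°   (analog 53° ↓)

205°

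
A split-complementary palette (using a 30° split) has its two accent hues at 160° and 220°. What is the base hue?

10°

The accents sit 30° either side of the complement, so the complement is their short-arc midpoint on the wheel.
Short-arc midpoint of 160° and 220°: 190°.
Base is 180° from the complement: 190 − 180 = 10°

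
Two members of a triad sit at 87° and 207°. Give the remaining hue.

A triad spaces three hues 120° apart.
The full set is {87°, 207°, 327°}.

327°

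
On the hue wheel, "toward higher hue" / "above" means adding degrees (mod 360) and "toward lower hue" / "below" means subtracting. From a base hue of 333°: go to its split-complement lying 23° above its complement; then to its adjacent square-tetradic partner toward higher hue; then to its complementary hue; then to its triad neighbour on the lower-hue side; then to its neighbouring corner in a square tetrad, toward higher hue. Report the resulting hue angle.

56°

split-comp 23° ↑ +203°: 333 + 203 = 536 → 536 − 360 = 176°
square ↑ +90°: 176 + 90 = 266°
complement +180°: 266 + 180 = 446 → 446 − 360 = 86°
triadic ↓ −120°: 86 − 120 = -34 → -34 + 360 = 326°
square ↑ +90°: 326 + 90 = 416 → 416 − 360 = 56°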